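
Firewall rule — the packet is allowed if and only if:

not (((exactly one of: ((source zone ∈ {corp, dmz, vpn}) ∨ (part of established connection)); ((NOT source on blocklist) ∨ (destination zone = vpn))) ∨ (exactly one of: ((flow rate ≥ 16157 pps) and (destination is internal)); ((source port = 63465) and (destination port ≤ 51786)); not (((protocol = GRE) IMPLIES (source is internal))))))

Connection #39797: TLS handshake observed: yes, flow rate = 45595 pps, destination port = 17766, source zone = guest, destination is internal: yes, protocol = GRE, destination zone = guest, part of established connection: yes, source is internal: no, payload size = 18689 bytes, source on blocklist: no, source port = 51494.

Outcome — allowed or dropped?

Atomic conditions:
  source zone ∈ {corp, dmz, vpn}: guest is not in the set → false
  part of established connection: yes → true
  NOT source on blocklist: no → true
  destination zone = vpn: guest == vpn is false
  flow rate ≥ 16157 pps: 45595 ≥ 16157 is true
  destination is internal: yes → true
  source port = 63465: 51494 == 63465 is false
  destination port ≤ 51786: 17766 ≤ 51786 is true
  protocol = GRE: GRE == GRE is true
  source is internal: no → false
Combine:
[1.1.1] false OR true = true
[1.1.2] true OR false = true
[1.1] exactly-one(true, true) = false
[1.2.1] true AND true = true
[1.2.2] false AND true = false
[1.2.3.1] true → false = false
[1.2.3] NOT false = true
[1.2] exactly-one(true, false, true) = false
[1] false OR false = false
[root] NOT false = true
Overall: true → allowed

Allowed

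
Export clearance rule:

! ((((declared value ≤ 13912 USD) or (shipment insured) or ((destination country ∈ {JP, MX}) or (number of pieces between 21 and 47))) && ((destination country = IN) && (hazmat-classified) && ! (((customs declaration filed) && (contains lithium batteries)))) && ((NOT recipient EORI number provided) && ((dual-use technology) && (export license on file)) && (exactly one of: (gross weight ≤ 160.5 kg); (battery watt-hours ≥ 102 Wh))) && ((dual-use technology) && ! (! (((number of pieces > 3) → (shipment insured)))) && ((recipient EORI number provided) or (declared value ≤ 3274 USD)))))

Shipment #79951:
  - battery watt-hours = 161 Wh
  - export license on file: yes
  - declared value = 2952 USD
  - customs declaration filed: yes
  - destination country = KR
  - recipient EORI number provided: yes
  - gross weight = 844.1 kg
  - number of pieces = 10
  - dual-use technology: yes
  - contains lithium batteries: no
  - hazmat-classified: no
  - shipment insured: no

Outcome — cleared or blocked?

Atomic conditions:
  declared value ≤ 13912 USD: 2952 ≤ 13912 is true
  shipment insured: no → false
  destination country ∈ {JP, MX}: KR is not in the set → false
  number of pieces between 21 and 47: 10 in [21, 47] is false
  destination country = IN: KR == IN is false
  hazmat-classified: no → false
  customs declaration filed: yes → true
  contains lithium batteries: no → false
  NOT recipient EORI number provided: yes → false
  dual-use technology: yes → true
  export license on file: yes → true
  gross weight ≤ 160.5 kg: 844.1 ≤ 160.5 is false
  battery watt-hours ≥ 102 Wh: 161 ≥ 102 is true
  number of pieces > 3: 10 > 3 is true
  recipient EORI number provided: yes → true
  declared value ≤ 3274 USD: 2952 ≤ 3274 is true
Combine:
[1.1.3] false OR false = false
[1.1] true OR false OR false = true
[1.2.3.1] true AND false = false
[1.2.3] NOT false = true
[1.2] false AND false AND true = false
[1.3.2] true AND true = true
[1.3.3] exactly-one(false, true) = true
[1.3] false AND true AND true = false
[1.4.2.1.1] true → false = false
[1.4.2.1] NOT false = true
[1.4.2] NOT true = false
[1.4.3] true OR true = true
[1.4] true AND false AND true = false
[1] true AND false AND false AND false = false
[root] NOT false = true
Overall: true → cleared

Cleared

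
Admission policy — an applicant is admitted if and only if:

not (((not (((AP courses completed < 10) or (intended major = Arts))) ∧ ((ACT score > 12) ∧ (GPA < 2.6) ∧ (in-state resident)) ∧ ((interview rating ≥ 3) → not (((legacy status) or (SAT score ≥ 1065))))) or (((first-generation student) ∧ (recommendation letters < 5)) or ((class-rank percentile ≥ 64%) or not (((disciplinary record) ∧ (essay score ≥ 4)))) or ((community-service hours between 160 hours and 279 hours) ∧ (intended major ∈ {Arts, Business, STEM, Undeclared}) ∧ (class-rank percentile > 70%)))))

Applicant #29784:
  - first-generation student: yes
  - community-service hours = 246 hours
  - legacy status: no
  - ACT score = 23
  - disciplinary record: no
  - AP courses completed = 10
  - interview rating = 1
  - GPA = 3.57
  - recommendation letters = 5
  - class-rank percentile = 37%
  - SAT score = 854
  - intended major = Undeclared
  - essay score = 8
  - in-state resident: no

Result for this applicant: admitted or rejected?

Atomic conditions:
  AP courses completed < 10: 10 < 10 is false
  intended major = Arts: Undeclared == Arts is false
  ACT score > 12: 23 > 12 is true
  GPA < 2.6: 3.57 < 2.6 is false
  in-state resident: no → false
  interview rating ≥ 3: 1 ≥ 3 is false
  legacy status: no → false
  SAT score ≥ 1065: 854 ≥ 1065 is false
  first-generation student: yes → true
  recommendation letters < 5: 5 < 5 is false
  class-rank percentile ≥ 64%: 37 ≥ 64 is false
  disciplinary record: no → false
  essay score ≥ 4: 8 ≥ 4 is true
  community-service hours between 160 hours and 279 hours: 246 in [160, 279] is true
  intended major ∈ {Arts, Business, STEM, Undeclared}: Undeclared is in the set → true
  class-rank percentile > 70%: 37 > 70 is false
Combine:
[1.1.1.1] false OR false = false
[1.1.1] NOT false = true
[1.1.2] true AND false AND false = false
[1.1.3.2.1] false OR false = false
[1.1.3.2] NOT false = true
[1.1.3] false → true (antecedent false ⇒ implication holds) = true
[1.1] true AND false AND true = false
[1.2.1] true AND false = false
[1.2.2.2.1] false AND true = false
[1.2.2.2] NOT false = true
[1.2.2] false OR true = true
[1.2.3] true AND true AND false = false
[1.2] false OR true OR false = true
[1] false OR true = true
[root] NOT true = false
Overall: false → rejected

Rejected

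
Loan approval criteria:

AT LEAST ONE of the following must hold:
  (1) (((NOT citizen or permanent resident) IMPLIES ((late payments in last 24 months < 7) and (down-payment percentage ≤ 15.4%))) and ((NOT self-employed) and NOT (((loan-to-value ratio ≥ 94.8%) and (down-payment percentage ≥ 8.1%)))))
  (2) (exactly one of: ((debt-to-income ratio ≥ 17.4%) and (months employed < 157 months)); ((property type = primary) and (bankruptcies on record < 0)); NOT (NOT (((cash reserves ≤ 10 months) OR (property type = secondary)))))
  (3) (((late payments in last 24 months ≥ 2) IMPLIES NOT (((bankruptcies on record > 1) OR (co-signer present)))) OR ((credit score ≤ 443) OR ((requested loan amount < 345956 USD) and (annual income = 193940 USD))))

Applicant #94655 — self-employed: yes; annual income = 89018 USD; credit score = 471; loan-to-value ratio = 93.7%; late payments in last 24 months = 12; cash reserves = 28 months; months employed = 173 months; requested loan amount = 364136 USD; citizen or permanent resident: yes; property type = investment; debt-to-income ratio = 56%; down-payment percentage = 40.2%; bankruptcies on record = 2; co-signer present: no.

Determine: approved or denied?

Atomic conditions:
  NOT citizen or permanent resident: yes → false
  late payments in last 24 months < 7: 12 < 7 is false
  down-payment percentage ≤ 15.4%: 40.2 ≤ 15.4 is false
  NOT self-employed: yes → false
  loan-to-value ratio ≥ 94.8%: 93.7 ≥ 94.8 is false
  down-payment percentage ≥ 8.1%: 40.2 ≥ 8.1 is true
  debt-to-income ratio ≥ 17.4%: 56 ≥ 17.4 is true
  months employed < 157 months: 173 < 157 is false
  property type = primary: investment == primary is false
  bankruptcies on record < 0: 2 < 0 is false
  cash reserves ≤ 10 months: 28 ≤ 10 is false
  property type = secondary: investment == secondary is false
  late payments in last 24 months ≥ 2: 12 ≥ 2 is true
  bankruptcies on record > 1: 2 > 1 is true
  co-signer present: no → false
  credit score ≤ 443: 471 ≤ 443 is false
  requested loan amount < 345956 USD: 364136 < 345956 is false
  annual income = 193940 USD: 89018 == 193940 is false
Combine:
[1.1.2] false AND false = false
[1.1] false → false (antecedent false ⇒ implication holds) = true
[1.2.2.1] false AND true = false
[1.2.2] NOT false = true
[1.2] false AND true = false
[1] true AND false = false
[2.1] true AND false = false
[2.2] false AND false = false
[2.3.1.1] false OR false = false
[2.3.1] NOT false = true
[2.3] NOT true = false
[2] exactly-one(false, false, false) = false
[3.1.2.1] true OR false = true
[3.1.2] NOT true = false
[3.1] true → false = false
[3.2.2] false AND false = false
[3.2] false OR false = false
[3] false OR false = false
[root] false OR false OR false = false
Overall: false → denied

Denied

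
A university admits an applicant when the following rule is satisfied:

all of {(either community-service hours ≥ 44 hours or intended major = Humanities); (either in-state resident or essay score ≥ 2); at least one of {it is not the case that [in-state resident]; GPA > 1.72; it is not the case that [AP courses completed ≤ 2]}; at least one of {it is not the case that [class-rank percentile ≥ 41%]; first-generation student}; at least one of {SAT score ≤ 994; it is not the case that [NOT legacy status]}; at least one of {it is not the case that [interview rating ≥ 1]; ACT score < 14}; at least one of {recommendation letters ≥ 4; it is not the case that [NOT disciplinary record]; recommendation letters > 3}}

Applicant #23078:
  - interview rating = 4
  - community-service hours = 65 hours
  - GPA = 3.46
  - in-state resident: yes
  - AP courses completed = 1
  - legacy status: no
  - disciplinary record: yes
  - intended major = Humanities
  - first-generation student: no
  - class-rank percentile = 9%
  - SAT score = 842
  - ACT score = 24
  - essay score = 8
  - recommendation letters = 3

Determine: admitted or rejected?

Atomic conditions:
  community-service hours ≥ 44 hours: 65 ≥ 44 is true
  intended major = Humanities: Humanities == Humanities is true
  in-state resident: yes → true
  essay score ≥ 2: 8 ≥ 2 is true
  GPA > 1.72: 3.46 > 1.72 is true
  AP courses completed ≤ 2: 1 ≤ 2 is true
  class-rank percentile ≥ 41%: 9 ≥ 41 is false
  first-generation student: no → false
  SAT score ≤ 994: 842 ≤ 994 is true
  NOT legacy status: no → true
  interview rating ≥ 1: 4 ≥ 1 is true
  ACT score < 14: 24 < 14 is false
  recommendation letters ≥ 4: 3 ≥ 4 is false
  NOT disciplinary record: yes → false
  recommendation letters > 3: 3 > 3 is false
Combine:
[1] true OR true = true
[2] true OR true = true
[3.1] NOT true = false
[3.3] NOT true = false
[3] false OR true OR false = true
[4.1] NOT false = true
[4] true OR false = true
[5.2] NOT true = false
[5] true OR false = true
[6.1] NOT true = false
[6] false OR false = false
[7.2] NOT false = true
[7] false OR true OR false = true
[root] true AND true AND true AND true AND true AND false AND true = false
Overall: false → rejected

Rejected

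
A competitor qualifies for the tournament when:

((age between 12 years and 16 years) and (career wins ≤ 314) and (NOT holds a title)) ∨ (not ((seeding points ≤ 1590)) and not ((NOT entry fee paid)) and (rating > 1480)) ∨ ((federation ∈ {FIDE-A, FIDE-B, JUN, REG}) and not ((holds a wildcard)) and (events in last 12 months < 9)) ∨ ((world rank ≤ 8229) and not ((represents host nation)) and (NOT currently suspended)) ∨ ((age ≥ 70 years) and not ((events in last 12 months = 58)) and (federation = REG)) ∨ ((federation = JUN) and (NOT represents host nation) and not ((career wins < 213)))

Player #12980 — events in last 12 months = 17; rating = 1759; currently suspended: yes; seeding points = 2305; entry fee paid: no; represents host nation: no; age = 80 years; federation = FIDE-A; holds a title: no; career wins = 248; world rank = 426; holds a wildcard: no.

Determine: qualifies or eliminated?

Eliminated

Atomic conditions:
  age between 12 years and 16 years: 80 in [12, 16] is false
  career wins ≤ 314: 248 ≤ 314 is true
  NOT holds a title: no → true
  seeding points ≤ 1590: 2305 ≤ 1590 is false
  NOT entry fee paid: no → true
  rating > 1480: 1759 > 1480 is true
  federation ∈ {FIDE-A, FIDE-B, JUN, REG}: FIDE-A is in the set → true
  holds a wildcard: no → false
  events in last 12 months < 9: 17 < 9 is false
  world rank ≤ 8229: 426 ≤ 8229 is true
  represents host nation: no → false
  NOT currently suspended: yes → false
  age ≥ 70 years: 80 ≥ 70 is true
  events in last 12 months = 58: 17 == 58 is false
  federation = REG: FIDE-A == REG is false
  federation = JUN: FIDE-A == JUN is false
  NOT represents host nation: no → true
  career wins < 213: 248 < 213 is false
Combine:
[1] false AND true AND true = false
[2.1] NOT false = true
[2.2] NOT true = false
[2] true AND false AND true = false
[3.2] NOT false = true
[3] true AND true AND false = false
[4.2] NOT false = true
[4] true AND true AND false = false
[5.2] NOT false = true
[5] true AND true AND false = false
[6.3] NOT false = true
[6] false AND true AND true = false
[root] false OR false OR false OR false OR false OR false = false
Overall: false → eliminated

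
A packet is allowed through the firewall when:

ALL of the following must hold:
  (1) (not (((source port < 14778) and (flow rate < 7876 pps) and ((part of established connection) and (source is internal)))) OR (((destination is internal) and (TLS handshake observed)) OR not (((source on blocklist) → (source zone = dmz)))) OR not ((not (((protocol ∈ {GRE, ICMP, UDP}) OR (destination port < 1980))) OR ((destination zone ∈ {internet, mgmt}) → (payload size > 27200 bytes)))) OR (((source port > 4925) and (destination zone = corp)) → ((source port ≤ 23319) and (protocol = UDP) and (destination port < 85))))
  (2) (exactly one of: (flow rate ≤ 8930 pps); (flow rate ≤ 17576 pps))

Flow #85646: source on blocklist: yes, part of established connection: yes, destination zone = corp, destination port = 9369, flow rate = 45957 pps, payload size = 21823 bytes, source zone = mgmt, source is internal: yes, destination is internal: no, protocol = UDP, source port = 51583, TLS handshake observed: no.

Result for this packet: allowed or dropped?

Atomic conditions:
  source port < 14778: 51583 < 14778 is false
  flow rate < 7876 pps: 45957 < 7876 is false
  part of established connection: yes → true
  source is internal: yes → true
  destination is internal: no → false
  TLS handshake observed: no → false
  source on blocklist: yes → true
  source zone = dmz: mgmt == dmz is false
  protocol ∈ {GRE, ICMP, UDP}: UDP is in the set → true
  destination port < 1980: 9369 < 1980 is false
  destination zone ∈ {internet, mgmt}: corp is not in the set → false
  payload size > 27200 bytes: 21823 > 27200 is false
  source port > 4925: 51583 > 4925 is true
  destination zone = corp: corp == corp is true
  source port ≤ 23319: 51583 ≤ 23319 is false
  protocol = UDP: UDP == UDP is true
  destination port < 85: 9369 < 85 is false
  flow rate ≤ 8930 pps: 45957 ≤ 8930 is false
  flow rate ≤ 17576 pps: 45957 ≤ 17576 is false
Combine:
[1.1.1.3] true AND true = true
[1.1.1] false AND false AND true = false
[1.1] NOT false = true
[1.2.1] false AND false = false
[1.2.2.1] true → false = false
[1.2.2] NOT false = true
[1.2] false OR true = true
[1.3.1.1.1] true OR false = true
[1.3.1.1] NOT true = false
[1.3.1.2] false → false (antecedent false ⇒ implication holds) = true
[1.3.1] false OR true = true
[1.3] NOT true = false
[1.4.1] true AND true = true
[1.4.2] false AND true AND false = false
[1.4] true → false = false
[1] true OR true OR false OR false = true
[2] exactly-one(false, false) = false
[root] true AND false = false
Overall: false → dropped

Dropped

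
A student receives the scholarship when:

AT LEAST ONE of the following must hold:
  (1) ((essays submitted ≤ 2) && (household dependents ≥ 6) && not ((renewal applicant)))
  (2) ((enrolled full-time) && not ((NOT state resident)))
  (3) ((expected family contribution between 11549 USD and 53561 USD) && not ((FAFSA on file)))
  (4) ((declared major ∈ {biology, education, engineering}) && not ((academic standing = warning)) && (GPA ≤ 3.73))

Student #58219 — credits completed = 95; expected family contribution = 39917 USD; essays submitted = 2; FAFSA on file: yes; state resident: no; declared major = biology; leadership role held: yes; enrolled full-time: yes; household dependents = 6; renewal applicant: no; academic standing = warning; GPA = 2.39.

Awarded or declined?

Awarded

Atomic conditions:
  essays submitted ≤ 2: 2 ≤ 2 is true
  household dependents ≥ 6: 6 ≥ 6 is true
  renewal applicant: no → false
  enrolled full-time: yes → true
  NOT state resident: no → true
  expected family contribution between 11549 USD and 53561 USD: 39917 in [11549, 53561] is true
  FAFSA on file: yes → true
  declared major ∈ {biology, education, engineering}: biology is in the set → true
  academic standing = warning: warning == warning is true
  GPA ≤ 3.73: 2.39 ≤ 3.73 is true
Combine:
[1.3] NOT false = true
[1] true AND true AND true = true
[2.2] NOT true = false
[2] true AND false = false
[3.2] NOT true = false
[3] true AND false = false
[4.2] NOT true = false
[4] true AND false AND true = false
[root] true OR false OR false OR false = true
Overall: true → awarded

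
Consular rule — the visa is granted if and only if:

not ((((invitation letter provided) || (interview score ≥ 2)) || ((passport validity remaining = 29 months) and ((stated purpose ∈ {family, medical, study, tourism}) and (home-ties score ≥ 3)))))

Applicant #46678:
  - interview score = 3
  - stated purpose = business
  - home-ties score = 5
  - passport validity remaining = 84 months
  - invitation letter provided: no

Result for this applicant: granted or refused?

Atomic conditions:
  invitation letter provided: no → false
  interview score ≥ 2: 3 ≥ 2 is true
  passport validity remaining = 29 months: 84 == 29 is false
  stated purpose ∈ {family, medical, study, tourism}: business is not in the set → false
  home-ties score ≥ 3: 5 ≥ 3 is true
Combine:
[1.1] false OR true = true
[1.2.2] false AND true = false
[1.2] false AND false = false
[1] true OR false = true
[root] NOT true = false
Overall: false → refused

Refused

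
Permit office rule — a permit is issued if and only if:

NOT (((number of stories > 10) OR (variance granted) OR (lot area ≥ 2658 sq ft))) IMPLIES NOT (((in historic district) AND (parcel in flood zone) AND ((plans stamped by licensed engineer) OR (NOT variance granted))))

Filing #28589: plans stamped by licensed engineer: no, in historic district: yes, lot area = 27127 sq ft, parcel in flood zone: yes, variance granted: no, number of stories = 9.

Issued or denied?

Issued

Atomic conditions:
  number of stories > 10: 9 > 10 is false
  variance granted: no → false
  lot area ≥ 2658 sq ft: 27127 ≥ 2658 is true
  in historic district: yes → true
  parcel in flood zone: yes → true
  plans stamped by licensed engineer: no → false
  NOT variance granted: no → true
Combine:
[1.1] false OR false OR true = true
[1] NOT true = false
[2.1.3] false OR true = true
[2.1] true AND true AND true = true
[2] NOT true = false
[root] false → false (antecedent false ⇒ implication holds) = true
Overall: true → issued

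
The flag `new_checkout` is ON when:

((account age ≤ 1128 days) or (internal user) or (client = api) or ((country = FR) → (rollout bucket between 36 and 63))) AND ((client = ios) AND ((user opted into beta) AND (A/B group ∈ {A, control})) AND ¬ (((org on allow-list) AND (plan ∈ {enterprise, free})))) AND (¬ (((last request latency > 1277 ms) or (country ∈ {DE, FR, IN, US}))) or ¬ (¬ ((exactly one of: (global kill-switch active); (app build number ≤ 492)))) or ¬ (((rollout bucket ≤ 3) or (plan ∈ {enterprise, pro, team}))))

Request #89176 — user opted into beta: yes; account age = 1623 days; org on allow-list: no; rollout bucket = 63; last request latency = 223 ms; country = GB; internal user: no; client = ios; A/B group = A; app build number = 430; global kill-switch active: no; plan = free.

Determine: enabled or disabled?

Atomic conditions:
  account age ≤ 1128 days: 1623 ≤ 1128 is false
  internal user: no → false
  client = api: ios == api is false
  country = FR: GB == FR is false
  rollout bucket between 36 and 63: 63 in [36, 63] is true
  client = ios: ios == ios is true
  user opted into beta: yes → true
  A/B group ∈ {A, control}: A is in the set → true
  org on allow-list: no → false
  plan ∈ {enterprise, free}: free is in the set → true
  last request latency > 1277 ms: 223 > 1277 is false
  country ∈ {DE, FR, IN, US}: GB is not in the set → false
  global kill-switch active: no → false
  app build number ≤ 492: 430 ≤ 492 is true
  rollout bucket ≤ 3: 63 ≤ 3 is false
  plan ∈ {enterprise, pro, team}: free is not in the set → false
Combine:
[1.4] false → true (antecedent false ⇒ implication holds) = true
[1] false OR false OR false OR true = true
[2.2] true AND true = true
[2.3.1] false AND true = false
[2.3] NOT false = true
[2] true AND true AND true = true
[3.1.1] false OR false = false
[3.1] NOT false = true
[3.2.1.1] exactly-one(false, true) = true
[3.2.1] NOT true = false
[3.2] NOT false = true
[3.3.1] false OR false = false
[3.3] NOT false = true
[3] true OR true OR true = true
[root] true AND true AND true = true
Overall: true → enabled

Enabled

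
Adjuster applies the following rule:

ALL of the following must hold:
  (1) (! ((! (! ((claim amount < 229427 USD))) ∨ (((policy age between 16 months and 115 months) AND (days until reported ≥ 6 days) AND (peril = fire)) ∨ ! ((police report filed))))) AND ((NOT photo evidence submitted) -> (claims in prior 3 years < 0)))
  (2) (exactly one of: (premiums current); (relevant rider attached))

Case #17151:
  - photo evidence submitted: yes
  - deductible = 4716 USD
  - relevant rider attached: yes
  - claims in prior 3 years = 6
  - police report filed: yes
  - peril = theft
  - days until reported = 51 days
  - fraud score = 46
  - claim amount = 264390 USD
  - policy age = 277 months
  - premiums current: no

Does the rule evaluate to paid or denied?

Paid

Atomic conditions:
  claim amount < 229427 USD: 264390 < 229427 is false
  policy age between 16 months and 115 months: 277 in [16, 115] is false
  days until reported ≥ 6 days: 51 ≥ 6 is true
  peril = fire: theft == fire is false
  police report filed: yes → true
  NOT photo evidence submitted: yes → false
  claims in prior 3 years < 0: 6 < 0 is false
  premiums current: no → false
  relevant rider attached: yes → true
Combine:
[1.1.1.1.1] NOT false = true
[1.1.1.1] NOT true = false
[1.1.1.2.1] false AND true AND false = false
[1.1.1.2.2] NOT true = false
[1.1.1.2] false OR false = false
[1.1.1] false OR false = false
[1.1] NOT false = true
[1.2] false → false (antecedent false ⇒ implication holds) = true
[1] true AND true = true
[2] exactly-one(false, true) = true
[root] true AND true = true
Overall: true → paid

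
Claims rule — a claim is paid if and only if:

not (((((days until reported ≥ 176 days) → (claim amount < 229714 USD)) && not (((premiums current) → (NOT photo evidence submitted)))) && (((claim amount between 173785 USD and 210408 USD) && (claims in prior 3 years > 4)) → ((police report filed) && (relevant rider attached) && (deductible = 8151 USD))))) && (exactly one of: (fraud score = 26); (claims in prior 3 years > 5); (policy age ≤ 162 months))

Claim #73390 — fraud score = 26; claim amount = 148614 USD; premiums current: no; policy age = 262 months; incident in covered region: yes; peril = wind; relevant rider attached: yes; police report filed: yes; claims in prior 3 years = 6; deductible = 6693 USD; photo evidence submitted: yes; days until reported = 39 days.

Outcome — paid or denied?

Denied

Atomic conditions:
  days until reported ≥ 176 days: 39 ≥ 176 is false
  claim amount < 229714 USD: 148614 < 229714 is true
  premiums current: no → false
  NOT photo evidence submitted: yes → false
  claim amount between 173785 USD and 210408 USD: 148614 in [173785, 210408] is false
  claims in prior 3 years > 4: 6 > 4 is true
  police report filed: yes → true
  relevant rider attached: yes → true
  deductible = 8151 USD: 6693 == 8151 is false
  fraud score = 26: 26 == 26 is true
  claims in prior 3 years > 5: 6 > 5 is true
  policy age ≤ 162 months: 262 ≤ 162 is false
Combine:
[1.1.1.1] false → true (antecedent false ⇒ implication holds) = true
[1.1.1.2.1] false → false (antecedent false ⇒ implication holds) = true
[1.1.1.2] NOT true = false
[1.1.1] true AND false = false
[1.1.2.1] false AND true = false
[1.1.2.2] true AND true AND false = false
[1.1.2] false → false (antecedent false ⇒ implication holds) = true
[1.1] false AND true = false
[1] NOT false = true
[2] exactly-one(true, true, false) = false
[root] true AND false = false
Overall: false → denied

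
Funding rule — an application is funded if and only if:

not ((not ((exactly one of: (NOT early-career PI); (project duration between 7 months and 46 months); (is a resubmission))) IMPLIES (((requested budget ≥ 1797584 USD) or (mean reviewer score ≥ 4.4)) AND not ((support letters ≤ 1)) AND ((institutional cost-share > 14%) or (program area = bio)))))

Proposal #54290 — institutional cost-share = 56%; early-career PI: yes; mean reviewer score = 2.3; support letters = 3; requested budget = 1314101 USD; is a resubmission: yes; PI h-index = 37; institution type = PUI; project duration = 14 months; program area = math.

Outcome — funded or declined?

Atomic conditions:
  NOT early-career PI: yes → false
  project duration between 7 months and 46 months: 14 in [7, 46] is true
  is a resubmission: yes → true
  requested budget ≥ 1797584 USD: 1314101 ≥ 1797584 is false
  mean reviewer score ≥ 4.4: 2.3 ≥ 4.4 is false
  support letters ≤ 1: 3 ≤ 1 is false
  institutional cost-share > 14%: 56 > 14 is true
  program area = bio: math == bio is false
Combine:
[1.1.1] exactly-one(false, true, true) = false
[1.1] NOT false = true
[1.2.1] false OR false = false
[1.2.2] NOT false = true
[1.2.3] true OR false = true
[1.2] false AND true AND true = false
[1] true → false = false
[root] NOT false = true
Overall: true → funded

Funded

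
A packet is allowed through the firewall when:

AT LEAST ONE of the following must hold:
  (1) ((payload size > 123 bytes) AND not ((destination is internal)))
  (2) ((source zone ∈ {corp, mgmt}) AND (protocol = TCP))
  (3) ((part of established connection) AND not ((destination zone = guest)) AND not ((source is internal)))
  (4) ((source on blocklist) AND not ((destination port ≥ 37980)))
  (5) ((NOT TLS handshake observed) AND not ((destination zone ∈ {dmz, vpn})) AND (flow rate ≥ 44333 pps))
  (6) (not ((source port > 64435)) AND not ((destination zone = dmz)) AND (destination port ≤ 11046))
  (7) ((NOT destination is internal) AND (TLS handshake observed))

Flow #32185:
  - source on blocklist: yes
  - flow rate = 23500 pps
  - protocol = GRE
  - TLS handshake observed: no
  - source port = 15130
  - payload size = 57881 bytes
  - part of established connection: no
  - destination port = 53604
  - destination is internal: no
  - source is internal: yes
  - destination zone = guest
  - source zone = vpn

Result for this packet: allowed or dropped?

Allowed

Atomic conditions:
  payload size > 123 bytes: 57881 > 123 is true
  destination is internal: no → false
  source zone ∈ {corp, mgmt}: vpn is not in the set → false
  protocol = TCP: GRE == TCP is false
  part of established connection: no → false
  destination zone = guest: guest == guest is true
  source is internal: yes → true
  source on blocklist: yes → true
  destination port ≥ 37980: 53604 ≥ 37980 is true
  NOT TLS handshake observed: no → true
  destination zone ∈ {dmz, vpn}: guest is not in the set → false
  flow rate ≥ 44333 pps: 23500 ≥ 44333 is false
  source port > 64435: 15130 > 64435 is false
  destination zone = dmz: guest == dmz is false
  destination port ≤ 11046: 53604 ≤ 11046 is false
  NOT destination is internal: no → true
  TLS handshake observed: no → false
Combine:
[1.2] NOT false = true
[1] true AND true = true
[2] false AND false = false
[3.2] NOT true = false
[3.3] NOT true = false
[3] false AND false AND false = false
[4.2] NOT true = false
[4] true AND false = false
[5.2] NOT false = true
[5] true AND true AND false = false
[6.1] NOT false = true
[6.2] NOT false = true
[6] true AND true AND false = false
[7] true AND false = false
[root] true OR false OR false OR false OR false OR false OR false = true
Overall: true → allowed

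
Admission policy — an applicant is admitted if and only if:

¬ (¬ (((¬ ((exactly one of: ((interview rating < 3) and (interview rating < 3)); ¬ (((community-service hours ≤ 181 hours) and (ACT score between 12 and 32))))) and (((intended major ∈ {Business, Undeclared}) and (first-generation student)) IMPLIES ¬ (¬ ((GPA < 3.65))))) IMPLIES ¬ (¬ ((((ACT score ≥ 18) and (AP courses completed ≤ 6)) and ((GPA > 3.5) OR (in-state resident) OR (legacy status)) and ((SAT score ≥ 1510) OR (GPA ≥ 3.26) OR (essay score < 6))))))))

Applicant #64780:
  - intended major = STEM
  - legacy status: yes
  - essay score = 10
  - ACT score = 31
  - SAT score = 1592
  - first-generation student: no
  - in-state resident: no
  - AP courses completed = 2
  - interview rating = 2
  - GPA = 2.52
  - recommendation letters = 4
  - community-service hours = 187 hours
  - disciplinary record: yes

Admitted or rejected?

Atomic conditions:
  interview rating < 3: 2 < 3 is true
  community-service hours ≤ 181 hours: 187 ≤ 181 is false
  ACT score between 12 and 32: 31 in [12, 32] is true
  intended major ∈ {Business, Undeclared}: STEM is not in the set → false
  first-generation student: no → false
  GPA < 3.65: 2.52 < 3.65 is true
  ACT score ≥ 18: 31 ≥ 18 is true
  AP courses completed ≤ 6: 2 ≤ 6 is true
  GPA > 3.5: 2.52 > 3.5 is false
  in-state resident: no → false
  legacy status: yes → true
  SAT score ≥ 1510: 1592 ≥ 1510 is true
  GPA ≥ 3.26: 2.52 ≥ 3.26 is false
  essay score < 6: 10 < 6 is false
Combine:
[1.1.1.1.1.1] true AND true = true
[1.1.1.1.1.2.1] false AND true = false
[1.1.1.1.1.2] NOT false = true
[1.1.1.1.1] exactly-one(true, true) = false
[1.1.1.1] NOT false = true
[1.1.1.2.1] false AND false = false
[1.1.1.2.2.1] NOT true = false
[1.1.1.2.2] NOT false = true
[1.1.1.2] false → true (antecedent false ⇒ implication holds) = true
[1.1.1] true AND true = true
[1.1.2.1.1.1] true AND true = true
[1.1.2.1.1.2] false OR false OR true = true
[1.1.2.1.1.3] true OR false OR false = true
[1.1.2.1.1] true AND true AND true = true
[1.1.2.1] NOT true = false
[1.1.2] NOT false = true
[1.1] true → true = true
[1] NOT true = false
[root] NOT false = true
Overall: true → admitted

Admitted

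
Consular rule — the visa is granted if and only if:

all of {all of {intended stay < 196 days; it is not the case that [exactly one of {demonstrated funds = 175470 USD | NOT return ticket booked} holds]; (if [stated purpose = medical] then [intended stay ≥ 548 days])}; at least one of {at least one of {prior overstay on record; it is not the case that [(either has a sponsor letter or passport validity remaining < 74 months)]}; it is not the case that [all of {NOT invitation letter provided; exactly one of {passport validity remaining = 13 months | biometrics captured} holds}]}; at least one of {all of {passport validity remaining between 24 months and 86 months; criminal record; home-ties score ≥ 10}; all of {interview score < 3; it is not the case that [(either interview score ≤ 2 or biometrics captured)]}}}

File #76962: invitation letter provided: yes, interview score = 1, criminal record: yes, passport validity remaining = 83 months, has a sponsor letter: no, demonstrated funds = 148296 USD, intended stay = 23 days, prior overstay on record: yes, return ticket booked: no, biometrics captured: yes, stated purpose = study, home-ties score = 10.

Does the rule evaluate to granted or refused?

Atomic conditions:
  intended stay < 196 days: 23 < 196 is true
  demonstrated funds = 175470 USD: 148296 == 175470 is false
  NOT return ticket booked: no → true
  stated purpose = medical: study == medical is false
  intended stay ≥ 548 days: 23 ≥ 548 is false
  prior overstay on record: yes → true
  has a sponsor letter: no → false
  passport validity remaining < 74 months: 83 < 74 is false
  NOT invitation letter provided: yes → false
  passport validity remaining = 13 months: 83 == 13 is false
  biometrics captured: yes → true
  passport validity remaining between 24 months and 86 months: 83 in [24, 86] is true
  criminal record: yes → true
  home-ties score ≥ 10: 10 ≥ 10 is true
  interview score < 3: 1 < 3 is true
  interview score ≤ 2: 1 ≤ 2 is true
Combine:
[1.2.1] exactly-one(false, true) = true
[1.2] NOT true = false
[1.3] false → false (antecedent false ⇒ implication holds) = true
[1] true AND false AND true = false
[2.1.2.1] false OR false = false
[2.1.2] NOT false = true
[2.1] true OR true = true
[2.2.1.2] exactly-one(false, true) = true
[2.2.1] false AND true = false
[2.2] NOT false = true
[2] true OR true = true
[3.1] true AND true AND true = true
[3.2.2.1] true OR true = true
[3.2.2] NOT true = false
[3.2] true AND false = false
[3] true OR false = true
[root] false AND true AND true = false
Overall: false → refused

Refused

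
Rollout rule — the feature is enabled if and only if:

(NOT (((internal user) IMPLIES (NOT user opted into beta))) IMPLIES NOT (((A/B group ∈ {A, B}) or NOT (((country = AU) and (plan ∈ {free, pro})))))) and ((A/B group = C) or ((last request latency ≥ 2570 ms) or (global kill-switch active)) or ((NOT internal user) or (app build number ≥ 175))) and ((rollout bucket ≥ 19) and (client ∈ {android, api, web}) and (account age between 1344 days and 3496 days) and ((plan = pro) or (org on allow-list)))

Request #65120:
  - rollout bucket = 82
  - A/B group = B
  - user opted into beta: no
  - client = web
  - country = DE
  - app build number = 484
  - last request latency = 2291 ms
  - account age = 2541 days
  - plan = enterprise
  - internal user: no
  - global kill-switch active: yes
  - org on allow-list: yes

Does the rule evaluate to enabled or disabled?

Atomic conditions:
  internal user: no → false
  NOT user opted into beta: no → true
  A/B group ∈ {A, B}: B is in the set → true
  country = AU: DE == AU is false
  plan ∈ {free, pro}: enterprise is not in the set → false
  A/B group = C: B == C is false
  last request latency ≥ 2570 ms: 2291 ≥ 2570 is false
  global kill-switch active: yes → true
  NOT internal user: no → true
  app build number ≥ 175: 484 ≥ 175 is true
  rollout bucket ≥ 19: 82 ≥ 19 is true
  client ∈ {android, api, web}: web is in the set → true
  account age between 1344 days and 3496 days: 2541 in [1344, 3496] is true
  plan = pro: enterprise == pro is false
  org on allow-list: yes → true
Combine:
[1.1.1] false → true (antecedent false ⇒ implication holds) = true
[1.1] NOT true = false
[1.2.1.2.1] false AND false = false
[1.2.1.2] NOT false = true
[1.2.1] true OR true = true
[1.2] NOT true = false
[1] false → false (antecedent false ⇒ implication holds) = true
[2.2] false OR true = true
[2.3] true OR true = true
[2] false OR true OR true = true
[3.4] false OR true = true
[3] true AND true AND true AND true = true
[root] true AND true AND true = true
Overall: true → enabled

Enabled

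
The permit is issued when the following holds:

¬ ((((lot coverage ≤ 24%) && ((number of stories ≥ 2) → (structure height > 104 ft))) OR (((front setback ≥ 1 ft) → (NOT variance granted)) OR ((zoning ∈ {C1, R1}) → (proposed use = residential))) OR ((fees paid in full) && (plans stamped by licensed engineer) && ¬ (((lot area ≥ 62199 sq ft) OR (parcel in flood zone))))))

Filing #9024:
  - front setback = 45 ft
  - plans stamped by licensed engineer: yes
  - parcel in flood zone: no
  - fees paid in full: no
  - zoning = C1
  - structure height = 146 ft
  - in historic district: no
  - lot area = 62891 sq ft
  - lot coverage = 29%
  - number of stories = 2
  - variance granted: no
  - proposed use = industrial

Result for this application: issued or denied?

Denied

Atomic conditions:
  lot coverage ≤ 24%: 29 ≤ 24 is false
  number of stories ≥ 2: 2 ≥ 2 is true
  structure height > 104 ft: 146 > 104 is true
  front setback ≥ 1 ft: 45 ≥ 1 is true
  NOT variance granted: no → true
  zoning ∈ {C1, R1}: C1 is in the set → true
  proposed use = residential: industrial == residential is false
  fees paid in full: no → false
  plans stamped by licensed engineer: yes → true
  lot area ≥ 62199 sq ft: 62891 ≥ 62199 is true
  parcel in flood zone: no → false
Combine:
[1.1.2] true → true = true
[1.1] false AND true = false
[1.2.1] true → true = true
[1.2.2] true → false = false
[1.2] true OR false = true
[1.3.3.1] true OR false = true
[1.3.3] NOT true = false
[1.3] false AND true AND false = false
[1] false OR true OR false = true
[root] NOT true = false
Overall: false → denied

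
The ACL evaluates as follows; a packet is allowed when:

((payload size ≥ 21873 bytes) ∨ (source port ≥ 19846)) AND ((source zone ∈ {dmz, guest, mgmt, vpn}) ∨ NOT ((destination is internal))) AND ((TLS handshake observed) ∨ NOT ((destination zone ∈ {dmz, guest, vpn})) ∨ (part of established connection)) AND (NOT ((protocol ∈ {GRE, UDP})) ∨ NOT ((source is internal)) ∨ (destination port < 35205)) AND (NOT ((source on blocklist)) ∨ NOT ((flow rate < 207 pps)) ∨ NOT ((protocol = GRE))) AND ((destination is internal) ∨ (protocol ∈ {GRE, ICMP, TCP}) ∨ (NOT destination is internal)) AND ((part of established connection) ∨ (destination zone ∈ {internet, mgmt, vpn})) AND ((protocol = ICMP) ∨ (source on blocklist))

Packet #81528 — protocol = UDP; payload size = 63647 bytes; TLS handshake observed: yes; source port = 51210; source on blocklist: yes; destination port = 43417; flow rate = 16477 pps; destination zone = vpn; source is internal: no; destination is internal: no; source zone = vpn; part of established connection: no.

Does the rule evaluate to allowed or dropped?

Allowed

Atomic conditions:
  payload size ≥ 21873 bytes: 63647 ≥ 21873 is true
  source port ≥ 19846: 51210 ≥ 19846 is true
  source zone ∈ {dmz, guest, mgmt, vpn}: vpn is in the set → true
  destination is internal: no → false
  TLS handshake observed: yes → true
  destination zone ∈ {dmz, guest, vpn}: vpn is in the set → true
  part of established connection: no → false
  protocol ∈ {GRE, UDP}: UDP is in the set → true
  source is internal: no → false
  destination port < 35205: 43417 < 35205 is false
  source on blocklist: yes → true
  flow rate < 207 pps: 16477 < 207 is false
  protocol = GRE: UDP == GRE is false
  protocol ∈ {GRE, ICMP, TCP}: UDP is not in the set → false
  NOT destination is internal: no → true
  destination zone ∈ {internet, mgmt, vpn}: vpn is in the set → true
  protocol = ICMP: UDP == ICMP is false
Combine:
[1] true OR true = true
[2.2] NOT false = true
[2] true OR true = true
[3.2] NOT true = false
[3] true OR false OR false = true
[4.1] NOT true = false
[4.2] NOT false = true
[4] false OR true OR false = true
[5.1] NOT true = false
[5.2] NOT false = true
[5.3] NOT false = true
[5] false OR true OR true = true
[6] false OR false OR true = true
[7] false OR true = true
[8] false OR true = true
[root] true AND true AND true AND true AND true AND true AND true AND true = true
Overall: true → allowed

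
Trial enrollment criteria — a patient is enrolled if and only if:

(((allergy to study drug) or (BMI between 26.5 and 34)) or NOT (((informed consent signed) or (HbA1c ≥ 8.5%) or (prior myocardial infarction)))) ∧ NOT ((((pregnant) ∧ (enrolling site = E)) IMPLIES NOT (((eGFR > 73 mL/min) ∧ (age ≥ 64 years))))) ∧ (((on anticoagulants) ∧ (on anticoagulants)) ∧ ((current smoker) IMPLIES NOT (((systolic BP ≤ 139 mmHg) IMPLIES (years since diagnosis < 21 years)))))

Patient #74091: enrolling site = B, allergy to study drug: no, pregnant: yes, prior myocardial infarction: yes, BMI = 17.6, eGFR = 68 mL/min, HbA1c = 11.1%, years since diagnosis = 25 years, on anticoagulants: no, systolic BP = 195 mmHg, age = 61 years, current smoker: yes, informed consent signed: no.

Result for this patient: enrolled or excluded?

Excluded

Atomic conditions:
  allergy to study drug: no → false
  BMI between 26.5 and 34: 17.6 in [26.5, 34] is false
  informed consent signed: no → false
  HbA1c ≥ 8.5%: 11.1 ≥ 8.5 is true
  prior myocardial infarction: yes → true
  pregnant: yes → true
  enrolling site = E: B == E is false
  eGFR > 73 mL/min: 68 > 73 is false
  age ≥ 64 years: 61 ≥ 64 is false
  on anticoagulants: no → false
  current smoker: yes → true
  systolic BP ≤ 139 mmHg: 195 ≤ 139 is false
  years since diagnosis < 21 years: 25 < 21 is false
Combine:
[1.1] false OR false = false
[1.2.1] false OR true OR true = true
[1.2] NOT true = false
[1] false OR false = false
[2.1.1] true AND false = false
[2.1.2.1] false AND false = false
[2.1.2] NOT false = true
[2.1] false → true (antecedent false ⇒ implication holds) = true
[2] NOT true = false
[3.1] false AND false = false
[3.2.2.1] false → false (antecedent false ⇒ implication holds) = true
[3.2.2] NOT true = false
[3.2] true → false = false
[3] false AND false = false
[root] false AND false AND false = false
Overall: false → excluded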